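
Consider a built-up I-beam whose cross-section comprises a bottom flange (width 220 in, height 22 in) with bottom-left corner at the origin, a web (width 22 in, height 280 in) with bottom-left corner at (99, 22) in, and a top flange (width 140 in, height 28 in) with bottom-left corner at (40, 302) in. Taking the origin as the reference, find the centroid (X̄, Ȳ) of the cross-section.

X̄ = 110.00 in, Ȳ = 153.48 in

Part | A | x̄ᵢ | ȳᵢ | A·x̄ᵢ | A·ȳᵢ
bottom flange | 4840.00 | 110.00 | 11.00 | 532400.00 | 53240.00
web | 6160.00 | 110.00 | 162.00 | 677600.00 | 997920.00
top flange | 3920.00 | 110.00 | 316.00 | 431200.00 | 1238720.00
Σ | 14920.00 |  |  | 1641200.00 | 2289880.00
X̄ = 1641200.00 / 14920.00 = 110.00 in
Ȳ = 2289880.00 / 14920.00 = 153.48 in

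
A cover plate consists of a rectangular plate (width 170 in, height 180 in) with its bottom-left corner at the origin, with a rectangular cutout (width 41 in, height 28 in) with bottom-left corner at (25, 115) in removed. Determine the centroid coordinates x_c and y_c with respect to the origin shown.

Part | A | x̄ᵢ | ȳᵢ | A·x̄ᵢ | A·ȳᵢ
plate | 30600.00 | 85.00 | 90.00 | 2601000.00 | 2754000.00
hole | -1148.00 | 45.50 | 129.00 | -52234.00 | -148092.00
Σ | 29452.00 |  |  | 2548766.00 | 2605908.00
x_c = 2548766.00 / 29452.00 = 86.54 in
y_c = 2605908.00 / 29452.00 = 88.48 in

x_c = 86.54 in, y_c = 88.48 in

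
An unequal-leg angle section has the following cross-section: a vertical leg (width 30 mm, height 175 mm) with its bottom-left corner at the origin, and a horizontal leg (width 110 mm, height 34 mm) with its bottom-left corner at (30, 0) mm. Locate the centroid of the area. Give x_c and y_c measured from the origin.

vertical leg: A = 30 × 175 = 5250.00, centroid at (15.00, 87.50).
horizontal leg: A = 110 × 34 = 3740.00, centroid at (85.00, 17.00).
ΣA = 8990.00 mm²
ΣAx_c = (5250.00)(15.00) + (3740.00)(85.00) = 396650.00 mm³
ΣAy_c = (5250.00)(87.50) + (3740.00)(17.00) = 522955.00 mm³
x_c = 396650.00 / 8990.00 = 44.12 mm
y_c = 522955.00 / 8990.00 = 58.17 mm

x_c = 44.12 mm, y_c = 58.17 mm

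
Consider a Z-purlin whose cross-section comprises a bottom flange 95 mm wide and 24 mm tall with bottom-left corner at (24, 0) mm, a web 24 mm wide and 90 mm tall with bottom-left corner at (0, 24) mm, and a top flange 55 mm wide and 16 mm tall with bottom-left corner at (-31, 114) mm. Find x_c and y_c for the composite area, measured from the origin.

x_c = 34.94 mm, y_c = 53.34 mm

bottom flange: A = 95 × 24 = 2280.00, centroid at (71.50, 12.00).
web: A = 24 × 90 = 2160.00, centroid at (12.00, 69.00).
top flange: A = 55 × 16 = 880.00, centroid at (-3.50, 122.00).
ΣA = 5320.00 mm²
ΣAx_c = (2280.00)(71.50) + (2160.00)(12.00) + (880.00)(-3.50) = 185860.00 mm³
ΣAy_c = (2280.00)(12.00) + (2160.00)(69.00) + (880.00)(122.00) = 283760.00 mm³
x_c = 185860.00 / 5320.00 = 34.94 mm
y_c = 283760.00 / 5320.00 = 53.34 mm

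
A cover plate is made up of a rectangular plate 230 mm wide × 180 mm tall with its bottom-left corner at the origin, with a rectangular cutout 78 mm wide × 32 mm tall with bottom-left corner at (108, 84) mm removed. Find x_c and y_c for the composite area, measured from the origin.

x_c = 112.95 mm, y_c = 89.36 mm

plate: A = 230 × 180 = 41400.00, centroid at (115.00, 90.00).
hole: A = −(78 × 32) = -2496.00, centroid at (147.00, 100.00).
ΣA = 38904.00 mm²
ΣAx_c = (41400.00)(115.00) + (-2496.00)(147.00) = 4394088.00 mm³
ΣAy_c = (41400.00)(90.00) + (-2496.00)(100.00) = 3476400.00 mm³
x_c = 4394088.00 / 38904.00 = 112.95 mm
y_c = 3476400.00 / 38904.00 = 89.36 mm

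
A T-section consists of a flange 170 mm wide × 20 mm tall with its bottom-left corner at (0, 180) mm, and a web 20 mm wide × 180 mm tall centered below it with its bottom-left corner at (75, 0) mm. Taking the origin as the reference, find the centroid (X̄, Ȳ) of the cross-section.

Part | A | x̄ᵢ | ȳᵢ | A·x̄ᵢ | A·ȳᵢ
web | 3600.00 | 85.00 | 90.00 | 306000.00 | 324000.00
flange | 3400.00 | 85.00 | 190.00 | 289000.00 | 646000.00
Σ | 7000.00 |  |  | 595000.00 | 970000.00
X̄ = 595000.00 / 7000.00 = 85.00 mm
Ȳ = 970000.00 / 7000.00 = 138.57 mm

X̄ = 85.00 mm, Ȳ = 138.57 mm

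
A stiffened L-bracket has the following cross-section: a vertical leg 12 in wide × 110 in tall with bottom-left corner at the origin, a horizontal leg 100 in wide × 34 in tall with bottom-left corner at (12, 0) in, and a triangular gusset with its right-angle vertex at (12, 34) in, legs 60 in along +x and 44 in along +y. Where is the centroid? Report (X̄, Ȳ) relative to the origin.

X̄ = 43.21 in, Ȳ = 32.23 in

Part | A | x̄ᵢ | ȳᵢ | A·x̄ᵢ | A·ȳᵢ
vertical leg | 1320.00 | 6.00 | 55.00 | 7920.00 | 72600.00
horizontal leg | 3400.00 | 62.00 | 17.00 | 210800.00 | 57800.00
gusset | 1320.00 | 32.00 | 48.67 | 42240.00 | 64240.00
Σ | 6040.00 |  |  | 260960.00 | 194640.00
X̄ = 260960.00 / 6040.00 = 43.21 in
Ȳ = 194640.00 / 6040.00 = 32.23 in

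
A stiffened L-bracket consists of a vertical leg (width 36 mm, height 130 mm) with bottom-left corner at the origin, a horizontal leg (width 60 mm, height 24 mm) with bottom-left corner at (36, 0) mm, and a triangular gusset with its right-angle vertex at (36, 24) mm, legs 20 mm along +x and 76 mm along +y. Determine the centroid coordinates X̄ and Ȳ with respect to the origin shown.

X̄ = 30.77 mm, Ȳ = 52.18 mm

vertical leg: A = 36 × 130 = 4680.00, centroid at (18.00, 65.00).
horizontal leg: A = 60 × 24 = 1440.00, centroid at (66.00, 12.00).
gusset: A = ½·20·76 = 760.00, centroid at (42.67, 49.33).
ΣA = 6880.00 mm²
ΣAX̄ = (4680.00)(18.00) + (1440.00)(66.00) + (760.00)(42.67) = 211706.67 mm³
ΣAȲ = (4680.00)(65.00) + (1440.00)(12.00) + (760.00)(49.33) = 358973.33 mm³
X̄ = 211706.67 / 6880.00 = 30.77 mm
Ȳ = 358973.33 / 6880.00 = 52.18 mm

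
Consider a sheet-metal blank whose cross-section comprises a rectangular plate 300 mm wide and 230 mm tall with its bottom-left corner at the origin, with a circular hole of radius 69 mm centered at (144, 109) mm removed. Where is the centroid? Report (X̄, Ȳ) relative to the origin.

X̄ = 151.66 mm, Ȳ = 116.66 mm

Part | A | x̄ᵢ | ȳᵢ | A·x̄ᵢ | A·ȳᵢ
plate | 69000.00 | 150.00 | 115.00 | 10350000.00 | 7935000.00
hole | -14957.12 | 144.00 | 109.00 | -2153825.66 | -1630326.37
Σ | 54042.88 |  |  | 8196174.34 | 6304673.63
X̄ = 8196174.34 / 54042.88 = 151.66 mm
Ȳ = 6304673.63 / 54042.88 = 116.66 mm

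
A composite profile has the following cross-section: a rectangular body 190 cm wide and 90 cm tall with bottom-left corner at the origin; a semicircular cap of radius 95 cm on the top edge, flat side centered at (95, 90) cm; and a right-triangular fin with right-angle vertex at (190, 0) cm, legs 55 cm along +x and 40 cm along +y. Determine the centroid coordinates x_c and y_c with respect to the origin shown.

rectangular body: A = 190 × 90 = 17100.00, centroid at (95.00, 45.00).
semicircular top: A = ½π·95² = 14176.44, centroid at (95.00, 130.32).
triangular fin: A = ½·55·40 = 1100.00, centroid at (208.33, 13.33).
ΣA = 32376.44 cm²
ΣAx_c = (17100.00)(95.00) + (14176.44)(95.00) + (1100.00)(208.33) = 3200428.17 cm³
ΣAy_c = (17100.00)(45.00) + (14176.44)(130.32) + (1100.00)(13.33) = 2631629.32 cm³
x_c = 3200428.17 / 32376.44 = 98.85 cm
y_c = 2631629.32 / 32376.44 = 81.28 cm

x_c = 98.85 cm, y_c = 81.28 cm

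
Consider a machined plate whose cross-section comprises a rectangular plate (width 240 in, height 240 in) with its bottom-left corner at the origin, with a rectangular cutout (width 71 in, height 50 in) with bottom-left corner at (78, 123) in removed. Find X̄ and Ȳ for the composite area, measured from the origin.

Part | A | x̄ᵢ | ȳᵢ | A·x̄ᵢ | A·ȳᵢ
plate | 57600.00 | 120.00 | 120.00 | 6912000.00 | 6912000.00
hole | -3550.00 | 113.50 | 148.00 | -402925.00 | -525400.00
Σ | 54050.00 |  |  | 6509075.00 | 6386600.00
X̄ = 6509075.00 / 54050.00 = 120.43 in
Ȳ = 6386600.00 / 54050.00 = 118.16 in

X̄ = 120.43 in, Ȳ = 118.16 in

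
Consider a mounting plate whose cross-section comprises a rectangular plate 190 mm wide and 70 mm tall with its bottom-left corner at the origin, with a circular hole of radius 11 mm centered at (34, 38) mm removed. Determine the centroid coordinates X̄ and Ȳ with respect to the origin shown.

X̄ = 96.79 mm, Ȳ = 34.91 mm

plate: A = 190 × 70 = 13300.00, centroid at (95.00, 35.00).
hole: A = −π·11² = -380.13, centroid at (34.00, 38.00).
ΣA = 12919.87 mm², ΣAX̄ = 1250575.49 mm³, ΣAȲ = 451054.96 mm³.
X̄ = 1250575.49/12919.87 = 96.79 mm; Ȳ = 451054.96/12919.87 = 34.91 mm.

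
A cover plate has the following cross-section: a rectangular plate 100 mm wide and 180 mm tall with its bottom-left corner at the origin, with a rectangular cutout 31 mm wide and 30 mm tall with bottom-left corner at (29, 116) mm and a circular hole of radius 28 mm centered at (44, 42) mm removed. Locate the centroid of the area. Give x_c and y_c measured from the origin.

plate: A = 100 × 180 = 18000.00, centroid at (50.00, 90.00).
hole 1: A = −(31 × 30) = -930.00, centroid at (44.50, 131.00).
hole 2: A = −π·28² = -2463.01, centroid at (44.00, 42.00).
ΣA = 14606.99 mm², ΣAx_c = 750242.62 mm³, ΣAy_c = 1394723.64 mm³.
x_c = 750242.62/14606.99 = 51.36 mm; y_c = 1394723.64/14606.99 = 95.48 mm.

x_c = 51.36 mm, y_c = 95.48 mm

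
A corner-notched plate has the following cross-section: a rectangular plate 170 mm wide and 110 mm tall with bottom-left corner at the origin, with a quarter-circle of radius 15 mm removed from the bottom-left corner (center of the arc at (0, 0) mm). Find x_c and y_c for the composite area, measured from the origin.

x_c = 85.75 mm, y_c = 55.46 mm

plate: A = 170 × 110 = 18700.00, centroid at (85.00, 55.00).
removed quarter-circle: A = −¼π·15² = -176.71, centroid at (6.37, 6.37).
ΣA = 18523.29 mm²
ΣAx_c = (18700.00)(85.00) + (-176.71)(6.37) = 1588375.00 mm³
ΣAy_c = (18700.00)(55.00) + (-176.71)(6.37) = 1027375.00 mm³
x_c = 1588375.00 / 18523.29 = 85.75 mm
y_c = 1027375.00 / 18523.29 = 55.46 mm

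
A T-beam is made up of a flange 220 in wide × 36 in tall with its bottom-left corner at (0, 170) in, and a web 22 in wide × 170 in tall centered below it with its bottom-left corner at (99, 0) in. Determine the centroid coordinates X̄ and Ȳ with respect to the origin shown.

X̄ = 110.00 in, Ȳ = 154.96 in

web: A = 22 × 170 = 3740.00, centroid at (110.00, 85.00).
flange: A = 220 × 36 = 7920.00, centroid at (110.00, 188.00).
ΣA = 11660.00 in², ΣAX̄ = 1282600.00 in³, ΣAȲ = 1806860.00 in³.
X̄ = 1282600.00/11660.00 = 110.00 in; Ȳ = 1806860.00/11660.00 = 154.96 in.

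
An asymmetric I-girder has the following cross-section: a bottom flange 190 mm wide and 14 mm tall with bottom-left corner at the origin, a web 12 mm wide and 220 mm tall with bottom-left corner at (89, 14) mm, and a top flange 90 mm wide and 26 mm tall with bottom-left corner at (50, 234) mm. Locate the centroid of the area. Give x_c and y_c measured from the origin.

x_c = 95.00 mm, y_c = 120.94 mm

Part | A | x̄ᵢ | ȳᵢ | A·x̄ᵢ | A·ȳᵢ
bottom flange | 2660.00 | 95.00 | 7.00 | 252700.00 | 18620.00
web | 2640.00 | 95.00 | 124.00 | 250800.00 | 327360.00
top flange | 2340.00 | 95.00 | 247.00 | 222300.00 | 577980.00
Σ | 7640.00 |  |  | 725800.00 | 923960.00
x_c = 725800.00 / 7640.00 = 95.00 mm
y_c = 923960.00 / 7640.00 = 120.94 mm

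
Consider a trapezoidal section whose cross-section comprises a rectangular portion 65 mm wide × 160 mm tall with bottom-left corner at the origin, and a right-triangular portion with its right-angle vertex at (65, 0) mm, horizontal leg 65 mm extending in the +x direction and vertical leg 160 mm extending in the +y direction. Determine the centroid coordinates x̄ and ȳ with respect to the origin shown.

rectangular portion: A = 65 × 160 = 10400.00, centroid at (32.50, 80.00).
triangular portion: A = ½·65·160 = 5200.00, centroid at (86.67, 53.33).
ΣA = 15600.00 mm²
ΣAx̄ = (10400.00)(32.50) + (5200.00)(86.67) = 788666.67 mm³
ΣAȳ = (10400.00)(80.00) + (5200.00)(53.33) = 1109333.33 mm³
x̄ = 788666.67 / 15600.00 = 50.56 mm
ȳ = 1109333.33 / 15600.00 = 71.11 mm

x̄ = 50.56 mm, ȳ = 71.11 mm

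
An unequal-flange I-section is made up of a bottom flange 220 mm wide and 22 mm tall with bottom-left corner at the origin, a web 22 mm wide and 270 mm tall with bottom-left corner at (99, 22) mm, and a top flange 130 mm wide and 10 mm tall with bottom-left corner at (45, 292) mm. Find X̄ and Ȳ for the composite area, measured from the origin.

X̄ = 110.00 mm, Ȳ = 113.57 mm

bottom flange: A = 220 × 22 = 4840.00, centroid at (110.00, 11.00).
web: A = 22 × 270 = 5940.00, centroid at (110.00, 157.00).
top flange: A = 130 × 10 = 1300.00, centroid at (110.00, 297.00).
ΣA = 12080.00 mm²
ΣAX̄ = (4840.00)(110.00) + (5940.00)(110.00) + (1300.00)(110.00) = 1328800.00 mm³
ΣAȲ = (4840.00)(11.00) + (5940.00)(157.00) + (1300.00)(297.00) = 1371920.00 mm³
X̄ = 1328800.00 / 12080.00 = 110.00 mm
Ȳ = 1371920.00 / 12080.00 = 113.57 mm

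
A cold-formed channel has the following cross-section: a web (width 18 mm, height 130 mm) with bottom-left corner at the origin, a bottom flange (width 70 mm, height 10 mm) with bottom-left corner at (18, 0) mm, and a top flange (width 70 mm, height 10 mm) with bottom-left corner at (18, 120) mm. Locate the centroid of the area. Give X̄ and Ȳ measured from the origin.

web: A = 18 × 130 = 2340.00, centroid at (9.00, 65.00).
bottom flange: A = 70 × 10 = 700.00, centroid at (53.00, 5.00).
top flange: A = 70 × 10 = 700.00, centroid at (53.00, 125.00).
ΣA = 3740.00 mm², ΣAX̄ = 95260.00 mm³, ΣAȲ = 243100.00 mm³.
X̄ = 95260.00/3740.00 = 25.47 mm; Ȳ = 243100.00/3740.00 = 65.00 mm.

X̄ = 25.47 mm, Ȳ = 65.00 mm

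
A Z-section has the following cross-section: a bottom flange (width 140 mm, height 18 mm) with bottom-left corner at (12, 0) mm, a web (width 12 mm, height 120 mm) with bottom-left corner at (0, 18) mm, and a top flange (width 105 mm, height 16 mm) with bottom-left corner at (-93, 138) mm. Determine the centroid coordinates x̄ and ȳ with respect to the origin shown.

bottom flange: A = 140 × 18 = 2520.00, centroid at (82.00, 9.00).
web: A = 12 × 120 = 1440.00, centroid at (6.00, 78.00).
top flange: A = 105 × 16 = 1680.00, centroid at (-40.50, 146.00).
ΣA = 5640.00 mm²
ΣAx̄ = (2520.00)(82.00) + (1440.00)(6.00) + (1680.00)(-40.50) = 147240.00 mm³
ΣAȳ = (2520.00)(9.00) + (1440.00)(78.00) + (1680.00)(146.00) = 380280.00 mm³
x̄ = 147240.00 / 5640.00 = 26.11 mm
ȳ = 380280.00 / 5640.00 = 67.43 mm

x̄ = 26.11 mm, ȳ = 67.43 mm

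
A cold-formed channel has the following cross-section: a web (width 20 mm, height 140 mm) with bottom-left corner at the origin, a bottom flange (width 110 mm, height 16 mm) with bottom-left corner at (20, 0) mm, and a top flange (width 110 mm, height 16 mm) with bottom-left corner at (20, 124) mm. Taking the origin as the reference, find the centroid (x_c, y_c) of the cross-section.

x_c = 46.20 mm, y_c = 70.00 mm

web: A = 20 × 140 = 2800.00, centroid at (10.00, 70.00).
bottom flange: A = 110 × 16 = 1760.00, centroid at (75.00, 8.00).
top flange: A = 110 × 16 = 1760.00, centroid at (75.00, 132.00).
ΣA = 6320.00 mm²
ΣAx_c = (2800.00)(10.00) + (1760.00)(75.00) + (1760.00)(75.00) = 292000.00 mm³
ΣAy_c = (2800.00)(70.00) + (1760.00)(8.00) + (1760.00)(132.00) = 442400.00 mm³
x_c = 292000.00 / 6320.00 = 46.20 mm
y_c = 442400.00 / 6320.00 = 70.00 mm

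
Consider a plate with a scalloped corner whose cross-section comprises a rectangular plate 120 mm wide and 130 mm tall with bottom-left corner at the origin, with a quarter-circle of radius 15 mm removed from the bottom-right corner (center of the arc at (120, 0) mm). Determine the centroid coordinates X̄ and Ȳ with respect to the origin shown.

plate: A = 120 × 130 = 15600.00, centroid at (60.00, 65.00).
removed quarter-circle: A = −¼π·15² = -176.71, centroid at (113.63, 6.37).
ΣA = 15423.29 mm²
ΣAX̄ = (15600.00)(60.00) + (-176.71)(113.63) = 915919.25 mm³
ΣAȲ = (15600.00)(65.00) + (-176.71)(6.37) = 1012875.00 mm³
X̄ = 915919.25 / 15423.29 = 59.39 mm
Ȳ = 1012875.00 / 15423.29 = 65.67 mm

X̄ = 59.39 mm, Ȳ = 65.67 mm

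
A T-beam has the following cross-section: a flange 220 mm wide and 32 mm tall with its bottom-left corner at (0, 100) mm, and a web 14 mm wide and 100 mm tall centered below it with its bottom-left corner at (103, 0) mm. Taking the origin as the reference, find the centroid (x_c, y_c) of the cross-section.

x_c = 110.00 mm, y_c = 105.05 mm

web: A = 14 × 100 = 1400.00, centroid at (110.00, 50.00).
flange: A = 220 × 32 = 7040.00, centroid at (110.00, 116.00).
ΣA = 8440.00 mm², ΣAx_c = 928400.00 mm³, ΣAy_c = 886640.00 mm³.
x_c = 928400.00/8440.00 = 110.00 mm; y_c = 886640.00/8440.00 = 105.05 mm.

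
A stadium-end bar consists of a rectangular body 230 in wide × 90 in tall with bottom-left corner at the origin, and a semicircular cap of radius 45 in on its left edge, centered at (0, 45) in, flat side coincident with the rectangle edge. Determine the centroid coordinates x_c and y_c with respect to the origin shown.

rectangular body: A = 230 × 90 = 20700.00, centroid at (115.00, 45.00).
semicircular end: A = ½π·45² = 3180.86, centroid at (-19.10, 45.00).
ΣA = 23880.86 in²
ΣAx_c = (20700.00)(115.00) + (3180.86)(-19.10) = 2319750.00 in³
ΣAy_c = (20700.00)(45.00) + (3180.86)(45.00) = 1074638.82 in³
x_c = 2319750.00 / 23880.86 = 97.14 in
y_c = 1074638.82 / 23880.86 = 45.00 in

x_c = 97.14 in, y_c = 45.00 in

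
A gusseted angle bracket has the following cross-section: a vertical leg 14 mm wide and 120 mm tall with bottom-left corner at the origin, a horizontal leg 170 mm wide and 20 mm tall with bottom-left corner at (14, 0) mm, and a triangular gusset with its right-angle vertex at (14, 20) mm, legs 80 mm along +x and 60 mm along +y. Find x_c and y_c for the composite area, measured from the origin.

x_c = 59.62 mm, y_c = 30.86 mm

vertical leg: A = 14 × 120 = 1680.00, centroid at (7.00, 60.00).
horizontal leg: A = 170 × 20 = 3400.00, centroid at (99.00, 10.00).
gusset: A = ½·80·60 = 2400.00, centroid at (40.67, 40.00).
ΣA = 7480.00 mm², ΣAx_c = 445960.00 mm³, ΣAy_c = 230800.00 mm³.
x_c = 445960.00/7480.00 = 59.62 mm; y_c = 230800.00/7480.00 = 30.86 mm.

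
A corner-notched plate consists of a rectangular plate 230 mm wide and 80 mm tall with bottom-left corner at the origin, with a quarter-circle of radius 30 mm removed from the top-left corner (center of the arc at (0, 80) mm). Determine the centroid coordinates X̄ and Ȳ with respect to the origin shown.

plate: A = 230 × 80 = 18400.00, centroid at (115.00, 40.00).
removed quarter-circle: A = −¼π·30² = -706.86, centroid at (12.73, 67.27).
ΣA = 17693.14 mm²
ΣAX̄ = (18400.00)(115.00) + (-706.86)(12.73) = 2107000.00 mm³
ΣAȲ = (18400.00)(40.00) + (-706.86)(67.27) = 688451.33 mm³
X̄ = 2107000.00 / 17693.14 = 119.09 mm
Ȳ = 688451.33 / 17693.14 = 38.91 mm

X̄ = 119.09 mm, Ȳ = 38.91 mm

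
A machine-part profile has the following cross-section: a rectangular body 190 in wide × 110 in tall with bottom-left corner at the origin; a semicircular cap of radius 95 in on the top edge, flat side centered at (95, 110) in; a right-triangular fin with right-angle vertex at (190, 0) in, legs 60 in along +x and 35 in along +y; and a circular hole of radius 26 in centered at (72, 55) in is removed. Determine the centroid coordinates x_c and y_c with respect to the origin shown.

rectangular body: A = 190 × 110 = 20900.00, centroid at (95.00, 55.00).
semicircular top: A = ½π·95² = 14176.44, centroid at (95.00, 150.32).
triangular fin: A = ½·60·35 = 1050.00, centroid at (210.00, 11.67).
hole: A = −π·26² = -2123.72, centroid at (72.00, 55.00).
ΣA = 34002.72 in², ΣAx_c = 3399853.90 in³, ΣAy_c = 3175936.97 in³.
x_c = 3399853.90/34002.72 = 99.99 in; y_c = 3175936.97/34002.72 = 93.40 in.

x_c = 99.99 in, y_c = 93.40 in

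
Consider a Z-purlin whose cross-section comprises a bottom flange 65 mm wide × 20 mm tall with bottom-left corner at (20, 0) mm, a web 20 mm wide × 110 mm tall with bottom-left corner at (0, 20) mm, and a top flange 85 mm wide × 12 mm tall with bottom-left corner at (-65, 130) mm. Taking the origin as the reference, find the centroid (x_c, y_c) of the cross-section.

bottom flange: A = 65 × 20 = 1300.00, centroid at (52.50, 10.00).
web: A = 20 × 110 = 2200.00, centroid at (10.00, 75.00).
top flange: A = 85 × 12 = 1020.00, centroid at (-22.50, 136.00).
ΣA = 4520.00 mm², ΣAx_c = 67300.00 mm³, ΣAy_c = 316720.00 mm³.
x_c = 67300.00/4520.00 = 14.89 mm; y_c = 316720.00/4520.00 = 70.07 mm.

x_c = 14.89 mm, y_c = 70.07 mm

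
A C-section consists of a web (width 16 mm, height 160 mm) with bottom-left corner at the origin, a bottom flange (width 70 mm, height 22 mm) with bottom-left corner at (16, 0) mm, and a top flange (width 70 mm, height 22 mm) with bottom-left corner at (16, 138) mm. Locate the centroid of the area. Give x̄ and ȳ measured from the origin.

x̄ = 31.48 mm, ȳ = 80.00 mm

Part | A | x̄ᵢ | ȳᵢ | A·x̄ᵢ | A·ȳᵢ
web | 2560.00 | 8.00 | 80.00 | 20480.00 | 204800.00
bottom flange | 1540.00 | 51.00 | 11.00 | 78540.00 | 16940.00
top flange | 1540.00 | 51.00 | 149.00 | 78540.00 | 229460.00
Σ | 5640.00 |  |  | 177560.00 | 451200.00
x̄ = 177560.00 / 5640.00 = 31.48 mm
ȳ = 451200.00 / 5640.00 = 80.00 mm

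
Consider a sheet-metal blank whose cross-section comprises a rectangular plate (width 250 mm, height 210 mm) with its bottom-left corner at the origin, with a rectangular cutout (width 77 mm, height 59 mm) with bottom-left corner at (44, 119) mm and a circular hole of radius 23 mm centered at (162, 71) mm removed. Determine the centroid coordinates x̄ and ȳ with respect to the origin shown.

plate: A = 250 × 210 = 52500.00, centroid at (125.00, 105.00).
hole 1: A = −(77 × 59) = -4543.00, centroid at (82.50, 148.50).
hole 2: A = −π·23² = -1661.90, centroid at (162.00, 71.00).
ΣA = 46295.10 mm²
ΣAx̄ = (52500.00)(125.00) + (-4543.00)(82.50) + (-1661.90)(162.00) = 5918474.29 mm³
ΣAȳ = (52500.00)(105.00) + (-4543.00)(148.50) + (-1661.90)(71.00) = 4719869.42 mm³
x̄ = 5918474.29 / 46295.10 = 127.84 mm
ȳ = 4719869.42 / 46295.10 = 101.95 mm

x̄ = 127.84 mm, ȳ = 101.95 mm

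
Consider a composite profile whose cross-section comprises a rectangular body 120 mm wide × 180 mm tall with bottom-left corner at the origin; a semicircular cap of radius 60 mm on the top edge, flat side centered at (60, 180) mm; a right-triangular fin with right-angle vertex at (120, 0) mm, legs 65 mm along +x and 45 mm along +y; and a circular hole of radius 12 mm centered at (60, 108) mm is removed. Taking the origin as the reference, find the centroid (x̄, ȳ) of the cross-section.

rectangular body: A = 120 × 180 = 21600.00, centroid at (60.00, 90.00).
semicircular top: A = ½π·60² = 5654.87, centroid at (60.00, 205.46).
triangular fin: A = ½·65·45 = 1462.50, centroid at (141.67, 15.00).
hole: A = −π·12² = -452.39, centroid at (60.00, 108.00).
ΣA = 28264.98 mm²
ΣAx̄ = (21600.00)(60.00) + (5654.87)(60.00) + (1462.50)(141.67) + (-452.39)(60.00) = 1815336.15 mm³
ΣAȳ = (21600.00)(90.00) + (5654.87)(205.46) + (1462.50)(15.00) + (-452.39)(108.00) = 3078955.47 mm³
x̄ = 1815336.15 / 28264.98 = 64.23 mm
ȳ = 3078955.47 / 28264.98 = 108.93 mm

x̄ = 64.23 mm, ȳ = 108.93 mm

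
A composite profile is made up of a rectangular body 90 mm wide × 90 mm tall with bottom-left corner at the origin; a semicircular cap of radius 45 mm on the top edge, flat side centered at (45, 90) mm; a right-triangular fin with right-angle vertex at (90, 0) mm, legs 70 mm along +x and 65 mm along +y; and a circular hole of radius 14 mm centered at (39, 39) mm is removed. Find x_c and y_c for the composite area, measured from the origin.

Part | A | x̄ᵢ | ȳᵢ | A·x̄ᵢ | A·ȳᵢ
rectangular body | 8100.00 | 45.00 | 45.00 | 364500.00 | 364500.00
semicircular top | 3180.86 | 45.00 | 109.10 | 143138.82 | 347027.63
triangular fin | 2275.00 | 113.33 | 21.67 | 257833.33 | 49291.67
hole | -615.75 | 39.00 | 39.00 | -24014.33 | -24014.33
Σ | 12940.11 |  |  | 741457.81 | 736804.96
x_c = 741457.81 / 12940.11 = 57.30 mm
y_c = 736804.96 / 12940.11 = 56.94 mm

x_c = 57.30 mm, y_c = 56.94 mm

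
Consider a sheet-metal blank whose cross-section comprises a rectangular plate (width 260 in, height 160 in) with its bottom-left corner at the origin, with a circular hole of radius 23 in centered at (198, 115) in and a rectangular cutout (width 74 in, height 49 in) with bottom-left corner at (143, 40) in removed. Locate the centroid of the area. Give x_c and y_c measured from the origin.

x_c = 121.90 in, y_c = 79.95 in

plate: A = 260 × 160 = 41600.00, centroid at (130.00, 80.00).
hole 1: A = −π·23² = -1661.90, centroid at (198.00, 115.00).
hole 2: A = −(74 × 49) = -3626.00, centroid at (180.00, 64.50).
ΣA = 36312.10 in², ΣAx_c = 4426263.30 in³, ΣAy_c = 2903004.21 in³.
x_c = 4426263.30/36312.10 = 121.90 in; y_c = 2903004.21/36312.10 = 79.95 in.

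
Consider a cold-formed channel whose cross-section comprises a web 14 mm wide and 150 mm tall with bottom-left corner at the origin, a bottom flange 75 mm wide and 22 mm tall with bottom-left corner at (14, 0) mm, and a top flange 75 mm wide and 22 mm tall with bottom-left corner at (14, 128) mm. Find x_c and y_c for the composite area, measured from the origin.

x_c = 34.19 mm, y_c = 75.00 mm

web: A = 14 × 150 = 2100.00, centroid at (7.00, 75.00).
bottom flange: A = 75 × 22 = 1650.00, centroid at (51.50, 11.00).
top flange: A = 75 × 22 = 1650.00, centroid at (51.50, 139.00).
ΣA = 5400.00 mm²
ΣAx_c = (2100.00)(7.00) + (1650.00)(51.50) + (1650.00)(51.50) = 184650.00 mm³
ΣAy_c = (2100.00)(75.00) + (1650.00)(11.00) + (1650.00)(139.00) = 405000.00 mm³
x_c = 184650.00 / 5400.00 = 34.19 mm
y_c = 405000.00 / 5400.00 = 75.00 mm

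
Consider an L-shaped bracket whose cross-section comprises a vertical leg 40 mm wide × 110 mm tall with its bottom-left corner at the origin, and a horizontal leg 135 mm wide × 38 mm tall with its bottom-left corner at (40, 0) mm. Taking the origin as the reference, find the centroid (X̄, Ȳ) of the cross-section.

X̄ = 67.10 mm, Ȳ = 35.62 mm

Part | A | x̄ᵢ | ȳᵢ | A·x̄ᵢ | A·ȳᵢ
vertical leg | 4400.00 | 20.00 | 55.00 | 88000.00 | 242000.00
horizontal leg | 5130.00 | 107.50 | 19.00 | 551475.00 | 97470.00
Σ | 9530.00 |  |  | 639475.00 | 339470.00
X̄ = 639475.00 / 9530.00 = 67.10 mm
Ȳ = 339470.00 / 9530.00 = 35.62 mm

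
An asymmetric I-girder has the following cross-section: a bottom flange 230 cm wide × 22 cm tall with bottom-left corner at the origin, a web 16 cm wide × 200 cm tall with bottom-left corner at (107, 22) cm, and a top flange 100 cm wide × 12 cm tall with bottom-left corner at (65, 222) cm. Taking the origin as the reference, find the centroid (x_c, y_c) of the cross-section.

bottom flange: A = 230 × 22 = 5060.00, centroid at (115.00, 11.00).
web: A = 16 × 200 = 3200.00, centroid at (115.00, 122.00).
top flange: A = 100 × 12 = 1200.00, centroid at (115.00, 228.00).
ΣA = 9460.00 cm²
ΣAx_c = (5060.00)(115.00) + (3200.00)(115.00) + (1200.00)(115.00) = 1087900.00 cm³
ΣAy_c = (5060.00)(11.00) + (3200.00)(122.00) + (1200.00)(228.00) = 719660.00 cm³
x_c = 1087900.00 / 9460.00 = 115.00 cm
y_c = 719660.00 / 9460.00 = 76.07 cm

x_c = 115.00 cm, y_c = 76.07 cm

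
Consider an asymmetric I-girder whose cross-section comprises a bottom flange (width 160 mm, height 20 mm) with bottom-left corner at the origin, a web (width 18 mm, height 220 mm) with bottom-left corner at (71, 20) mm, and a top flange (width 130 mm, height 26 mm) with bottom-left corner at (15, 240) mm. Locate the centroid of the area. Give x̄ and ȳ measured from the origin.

x̄ = 80.00 mm, ȳ = 133.01 mm

bottom flange: A = 160 × 20 = 3200.00, centroid at (80.00, 10.00).
web: A = 18 × 220 = 3960.00, centroid at (80.00, 130.00).
top flange: A = 130 × 26 = 3380.00, centroid at (80.00, 253.00).
ΣA = 10540.00 mm², ΣAx̄ = 843200.00 mm³, ΣAȳ = 1401940.00 mm³.
x̄ = 843200.00/10540.00 = 80.00 mm; ȳ = 1401940.00/10540.00 = 133.01 mm.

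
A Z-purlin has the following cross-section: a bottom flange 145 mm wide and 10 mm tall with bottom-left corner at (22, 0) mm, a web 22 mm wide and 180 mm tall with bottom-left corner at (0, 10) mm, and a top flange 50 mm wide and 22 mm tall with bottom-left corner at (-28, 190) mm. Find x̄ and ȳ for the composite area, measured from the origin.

bottom flange: A = 145 × 10 = 1450.00, centroid at (94.50, 5.00).
web: A = 22 × 180 = 3960.00, centroid at (11.00, 100.00).
top flange: A = 50 × 22 = 1100.00, centroid at (-3.00, 201.00).
ΣA = 6510.00 mm²
ΣAx̄ = (1450.00)(94.50) + (3960.00)(11.00) + (1100.00)(-3.00) = 177285.00 mm³
ΣAȳ = (1450.00)(5.00) + (3960.00)(100.00) + (1100.00)(201.00) = 624350.00 mm³
x̄ = 177285.00 / 6510.00 = 27.23 mm
ȳ = 624350.00 / 6510.00 = 95.91 mm

x̄ = 27.23 mm, ȳ = 95.91 mm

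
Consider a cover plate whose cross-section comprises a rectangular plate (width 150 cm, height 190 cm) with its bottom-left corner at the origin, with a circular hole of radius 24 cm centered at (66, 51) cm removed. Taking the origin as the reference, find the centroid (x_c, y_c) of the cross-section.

x_c = 75.61 cm, y_c = 97.98 cm

plate: A = 150 × 190 = 28500.00, centroid at (75.00, 95.00).
hole: A = −π·24² = -1809.56, centroid at (66.00, 51.00).
ΣA = 26690.44 cm²
ΣAx_c = (28500.00)(75.00) + (-1809.56)(66.00) = 2018069.21 cm³
ΣAy_c = (28500.00)(95.00) + (-1809.56)(51.00) = 2615212.57 cm³
x_c = 2018069.21 / 26690.44 = 75.61 cm
y_c = 2615212.57 / 26690.44 = 97.98 cm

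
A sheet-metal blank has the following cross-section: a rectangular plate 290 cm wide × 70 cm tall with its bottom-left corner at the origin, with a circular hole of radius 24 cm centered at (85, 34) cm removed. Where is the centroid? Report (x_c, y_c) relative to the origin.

x_c = 150.87 cm, y_c = 35.10 cm

plate: A = 290 × 70 = 20300.00, centroid at (145.00, 35.00).
hole: A = −π·24² = -1809.56, centroid at (85.00, 34.00).
ΣA = 18490.44 cm², ΣAx_c = 2789687.62 cm³, ΣAy_c = 648975.05 cm³.
x_c = 2789687.62/18490.44 = 150.87 cm; y_c = 648975.05/18490.44 = 35.10 cm.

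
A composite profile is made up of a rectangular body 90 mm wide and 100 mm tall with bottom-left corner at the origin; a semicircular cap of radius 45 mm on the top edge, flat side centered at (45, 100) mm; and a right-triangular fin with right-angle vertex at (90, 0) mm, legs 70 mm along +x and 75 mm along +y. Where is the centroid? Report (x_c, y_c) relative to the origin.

rectangular body: A = 90 × 100 = 9000.00, centroid at (45.00, 50.00).
semicircular top: A = ½π·45² = 3180.86, centroid at (45.00, 119.10).
triangular fin: A = ½·70·75 = 2625.00, centroid at (113.33, 25.00).
ΣA = 14805.86 mm²
ΣAx_c = (9000.00)(45.00) + (3180.86)(45.00) + (2625.00)(113.33) = 845638.82 mm³
ΣAy_c = (9000.00)(50.00) + (3180.86)(119.10) + (2625.00)(25.00) = 894461.26 mm³
x_c = 845638.82 / 14805.86 = 57.12 mm
y_c = 894461.26 / 14805.86 = 60.41 mm

x_c = 57.12 mm, y_c = 60.41 mm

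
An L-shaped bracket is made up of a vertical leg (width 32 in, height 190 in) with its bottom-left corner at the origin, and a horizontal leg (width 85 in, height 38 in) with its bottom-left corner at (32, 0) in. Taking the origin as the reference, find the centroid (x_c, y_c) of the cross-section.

Part | A | x̄ᵢ | ȳᵢ | A·x̄ᵢ | A·ȳᵢ
vertical leg | 6080.00 | 16.00 | 95.00 | 97280.00 | 577600.00
horizontal leg | 3230.00 | 74.50 | 19.00 | 240635.00 | 61370.00
Σ | 9310.00 |  |  | 337915.00 | 638970.00
x_c = 337915.00 / 9310.00 = 36.30 in
y_c = 638970.00 / 9310.00 = 68.63 in

x_c = 36.30 in, y_c = 68.63 in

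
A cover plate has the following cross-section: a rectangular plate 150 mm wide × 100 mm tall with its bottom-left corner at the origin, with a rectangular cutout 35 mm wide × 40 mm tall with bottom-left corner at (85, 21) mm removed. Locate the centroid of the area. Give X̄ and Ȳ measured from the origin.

plate: A = 150 × 100 = 15000.00, centroid at (75.00, 50.00).
hole: A = −(35 × 40) = -1400.00, centroid at (102.50, 41.00).
ΣA = 13600.00 mm²
ΣAX̄ = (15000.00)(75.00) + (-1400.00)(102.50) = 981500.00 mm³
ΣAȲ = (15000.00)(50.00) + (-1400.00)(41.00) = 692600.00 mm³
X̄ = 981500.00 / 13600.00 = 72.17 mm
Ȳ = 692600.00 / 13600.00 = 50.93 mm

X̄ = 72.17 mm, Ȳ = 50.93 mm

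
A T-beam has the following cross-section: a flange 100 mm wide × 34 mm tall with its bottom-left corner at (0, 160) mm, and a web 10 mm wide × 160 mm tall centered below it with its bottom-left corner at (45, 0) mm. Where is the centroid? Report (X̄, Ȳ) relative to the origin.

X̄ = 50.00 mm, Ȳ = 145.96 mm

web: A = 10 × 160 = 1600.00, centroid at (50.00, 80.00).
flange: A = 100 × 34 = 3400.00, centroid at (50.00, 177.00).
ΣA = 5000.00 mm², ΣAX̄ = 250000.00 mm³, ΣAȲ = 729800.00 mm³.
X̄ = 250000.00/5000.00 = 50.00 mm; Ȳ = 729800.00/5000.00 = 145.96 mm.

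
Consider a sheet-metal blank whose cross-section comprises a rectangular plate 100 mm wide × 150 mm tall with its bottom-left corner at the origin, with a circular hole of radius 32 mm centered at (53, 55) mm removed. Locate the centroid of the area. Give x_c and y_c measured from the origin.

x_c = 49.18 mm, y_c = 80.46 mm

Part | A | x̄ᵢ | ȳᵢ | A·x̄ᵢ | A·ȳᵢ
plate | 15000.00 | 50.00 | 75.00 | 750000.00 | 1125000.00
hole | -3216.99 | 53.00 | 55.00 | -170500.52 | -176934.50
Σ | 11783.01 |  |  | 579499.48 | 948065.50
x_c = 579499.48 / 11783.01 = 49.18 mm
y_c = 948065.50 / 11783.01 = 80.46 mm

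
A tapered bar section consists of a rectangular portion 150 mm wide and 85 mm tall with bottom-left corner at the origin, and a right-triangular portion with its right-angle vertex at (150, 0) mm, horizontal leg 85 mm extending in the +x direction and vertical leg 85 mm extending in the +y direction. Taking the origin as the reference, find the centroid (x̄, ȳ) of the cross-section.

rectangular portion: A = 150 × 85 = 12750.00, centroid at (75.00, 42.50).
triangular portion: A = ½·85·85 = 3612.50, centroid at (178.33, 28.33).
ΣA = 16362.50 mm²
ΣAx̄ = (12750.00)(75.00) + (3612.50)(178.33) = 1600479.17 mm³
ΣAȳ = (12750.00)(42.50) + (3612.50)(28.33) = 644229.17 mm³
x̄ = 1600479.17 / 16362.50 = 97.81 mm
ȳ = 644229.17 / 16362.50 = 39.37 mm

x̄ = 97.81 mm, ȳ = 39.37 mm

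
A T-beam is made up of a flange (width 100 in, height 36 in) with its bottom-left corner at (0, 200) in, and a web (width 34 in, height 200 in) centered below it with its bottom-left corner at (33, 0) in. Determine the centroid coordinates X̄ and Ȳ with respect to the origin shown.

web: A = 34 × 200 = 6800.00, centroid at (50.00, 100.00).
flange: A = 100 × 36 = 3600.00, centroid at (50.00, 218.00).
ΣA = 10400.00 in²
ΣAX̄ = (6800.00)(50.00) + (3600.00)(50.00) = 520000.00 in³
ΣAȲ = (6800.00)(100.00) + (3600.00)(218.00) = 1464800.00 in³
X̄ = 520000.00 / 10400.00 = 50.00 in
Ȳ = 1464800.00 / 10400.00 = 140.85 in

X̄ = 50.00 in, Ȳ = 140.85 in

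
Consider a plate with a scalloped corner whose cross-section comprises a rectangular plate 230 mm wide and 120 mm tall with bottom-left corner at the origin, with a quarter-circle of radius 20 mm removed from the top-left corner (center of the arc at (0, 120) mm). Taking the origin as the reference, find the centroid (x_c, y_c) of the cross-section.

x_c = 116.23 mm, y_c = 59.41 mm

Part | A | x̄ᵢ | ȳᵢ | A·x̄ᵢ | A·ȳᵢ
plate | 27600.00 | 115.00 | 60.00 | 3174000.00 | 1656000.00
removed quarter-circle | -314.16 | 8.49 | 111.51 | -2666.67 | -35032.45
Σ | 27285.84 |  |  | 3171333.33 | 1620967.55
x_c = 3171333.33 / 27285.84 = 116.23 mm
y_c = 1620967.55 / 27285.84 = 59.41 mm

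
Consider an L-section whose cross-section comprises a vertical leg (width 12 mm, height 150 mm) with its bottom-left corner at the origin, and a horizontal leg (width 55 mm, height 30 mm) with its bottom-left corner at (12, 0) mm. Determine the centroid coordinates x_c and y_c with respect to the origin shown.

vertical leg: A = 12 × 150 = 1800.00, centroid at (6.00, 75.00).
horizontal leg: A = 55 × 30 = 1650.00, centroid at (39.50, 15.00).
ΣA = 3450.00 mm², ΣAx_c = 75975.00 mm³, ΣAy_c = 159750.00 mm³.
x_c = 75975.00/3450.00 = 22.02 mm; y_c = 159750.00/3450.00 = 46.30 mm.

x_c = 22.02 mm, y_c = 46.30 mm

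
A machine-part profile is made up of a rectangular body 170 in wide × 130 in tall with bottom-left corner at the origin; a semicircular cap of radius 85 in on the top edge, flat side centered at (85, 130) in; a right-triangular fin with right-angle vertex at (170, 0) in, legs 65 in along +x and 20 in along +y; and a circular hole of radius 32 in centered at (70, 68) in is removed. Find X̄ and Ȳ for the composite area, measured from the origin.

Part | A | x̄ᵢ | ȳᵢ | A·x̄ᵢ | A·ȳᵢ
rectangular body | 22100.00 | 85.00 | 65.00 | 1878500.00 | 1436500.00
semicircular top | 11349.00 | 85.00 | 166.08 | 964665.29 | 1884787.12
triangular fin | 650.00 | 191.67 | 6.67 | 124583.33 | 4333.33
hole | -3216.99 | 70.00 | 68.00 | -225189.36 | -218755.38
Σ | 30882.01 |  |  | 2742559.27 | 3106865.07
X̄ = 2742559.27 / 30882.01 = 88.81 in
Ȳ = 3106865.07 / 30882.01 = 100.60 in

X̄ = 88.81 in, Ȳ = 100.60 in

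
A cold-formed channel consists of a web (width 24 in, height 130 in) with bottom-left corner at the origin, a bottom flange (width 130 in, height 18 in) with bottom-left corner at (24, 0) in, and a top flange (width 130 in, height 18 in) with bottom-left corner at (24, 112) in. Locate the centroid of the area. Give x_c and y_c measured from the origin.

x_c = 58.20 in, y_c = 65.00 in

web: A = 24 × 130 = 3120.00, centroid at (12.00, 65.00).
bottom flange: A = 130 × 18 = 2340.00, centroid at (89.00, 9.00).
top flange: A = 130 × 18 = 2340.00, centroid at (89.00, 121.00).
ΣA = 7800.00 in²
ΣAx_c = (3120.00)(12.00) + (2340.00)(89.00) + (2340.00)(89.00) = 453960.00 in³
ΣAy_c = (3120.00)(65.00) + (2340.00)(9.00) + (2340.00)(121.00) = 507000.00 in³
x_c = 453960.00 / 7800.00 = 58.20 in
y_c = 507000.00 / 7800.00 = 65.00 in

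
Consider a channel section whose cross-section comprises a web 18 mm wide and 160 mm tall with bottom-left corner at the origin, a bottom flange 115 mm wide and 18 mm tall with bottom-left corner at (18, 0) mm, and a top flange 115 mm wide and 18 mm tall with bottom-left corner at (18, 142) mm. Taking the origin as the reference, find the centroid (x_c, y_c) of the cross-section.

x_c = 48.22 mm, y_c = 80.00 mm

Part | A | x̄ᵢ | ȳᵢ | A·x̄ᵢ | A·ȳᵢ
web | 2880.00 | 9.00 | 80.00 | 25920.00 | 230400.00
bottom flange | 2070.00 | 75.50 | 9.00 | 156285.00 | 18630.00
top flange | 2070.00 | 75.50 | 151.00 | 156285.00 | 312570.00
Σ | 7020.00 |  |  | 338490.00 | 561600.00
x_c = 338490.00 / 7020.00 = 48.22 mm
y_c = 561600.00 / 7020.00 = 80.00 mm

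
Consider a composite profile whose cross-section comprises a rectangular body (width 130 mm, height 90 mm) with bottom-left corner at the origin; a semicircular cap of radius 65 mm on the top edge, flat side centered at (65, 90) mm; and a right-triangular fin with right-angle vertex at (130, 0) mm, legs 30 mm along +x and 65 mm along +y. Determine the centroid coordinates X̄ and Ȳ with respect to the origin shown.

Part | A | x̄ᵢ | ȳᵢ | A·x̄ᵢ | A·ȳᵢ
rectangular body | 11700.00 | 65.00 | 45.00 | 760500.00 | 526500.00
semicircular top | 6636.61 | 65.00 | 117.59 | 431379.94 | 780378.64
triangular fin | 975.00 | 140.00 | 21.67 | 136500.00 | 21125.00
Σ | 19311.61 |  |  | 1328379.94 | 1328003.64
X̄ = 1328379.94 / 19311.61 = 68.79 mm
Ȳ = 1328003.64 / 19311.61 = 68.77 mm

X̄ = 68.79 mm, Ȳ = 68.77 mm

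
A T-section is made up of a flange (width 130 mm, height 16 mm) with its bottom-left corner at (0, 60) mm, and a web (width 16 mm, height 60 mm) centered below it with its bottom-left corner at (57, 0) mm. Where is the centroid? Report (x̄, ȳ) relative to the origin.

web: A = 16 × 60 = 960.00, centroid at (65.00, 30.00).
flange: A = 130 × 16 = 2080.00, centroid at (65.00, 68.00).
ΣA = 3040.00 mm², ΣAx̄ = 197600.00 mm³, ΣAȳ = 170240.00 mm³.
x̄ = 197600.00/3040.00 = 65.00 mm; ȳ = 170240.00/3040.00 = 56.00 mm.

x̄ = 65.00 mm, ȳ = 56.00 mm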